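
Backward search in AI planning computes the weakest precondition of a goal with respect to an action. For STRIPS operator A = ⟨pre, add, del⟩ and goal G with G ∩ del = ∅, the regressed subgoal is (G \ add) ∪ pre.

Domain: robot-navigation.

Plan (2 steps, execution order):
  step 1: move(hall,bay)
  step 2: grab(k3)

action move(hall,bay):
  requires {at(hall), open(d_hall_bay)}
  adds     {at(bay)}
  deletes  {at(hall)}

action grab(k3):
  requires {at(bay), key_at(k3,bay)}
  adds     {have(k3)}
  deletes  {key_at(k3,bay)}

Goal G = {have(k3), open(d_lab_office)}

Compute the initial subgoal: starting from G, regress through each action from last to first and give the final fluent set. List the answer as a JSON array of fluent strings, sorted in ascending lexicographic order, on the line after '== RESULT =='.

Regress step by step:
  through step 2 (grab(k3)): drop {have(k3)}, keep {open(d_lab_office)}, require {at(bay), key_at(k3,bay)}
    → {at(bay), key_at(k3,bay), open(d_lab_office)}
  through step 1 (move(hall,bay)): drop {at(bay)}, keep {key_at(k3,bay), open(d_lab_office)}, require {at(hall), open(d_hall_bay)}
    → {at(hall), key_at(k3,bay), open(d_hall_bay), open(d_lab_office)}

== RESULT ==
["at(hall)", "key_at(k3,bay)", "open(d_hall_bay)", "open(d_lab_office)"]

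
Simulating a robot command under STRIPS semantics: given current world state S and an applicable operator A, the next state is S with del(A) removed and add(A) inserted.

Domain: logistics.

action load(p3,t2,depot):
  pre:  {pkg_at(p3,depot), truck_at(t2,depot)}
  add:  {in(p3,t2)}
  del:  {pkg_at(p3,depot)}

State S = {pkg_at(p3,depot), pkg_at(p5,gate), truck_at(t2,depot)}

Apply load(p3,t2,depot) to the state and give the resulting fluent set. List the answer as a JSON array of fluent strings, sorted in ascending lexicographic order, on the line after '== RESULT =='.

Compute (S \ del) ∪ add:
  pre ⊆ S: {pkg_at(p3,depot), truck_at(t2,depot)} ⊆ S  — applicable
  S \ del = {pkg_at(p5,gate), truck_at(t2,depot)}
  ∪ add   = {in(p3,t2), pkg_at(p5,gate), truck_at(t2,depot)}

== RESULT ==
["in(p3,t2)", "pkg_at(p5,gate)", "truck_at(t2,depot)"]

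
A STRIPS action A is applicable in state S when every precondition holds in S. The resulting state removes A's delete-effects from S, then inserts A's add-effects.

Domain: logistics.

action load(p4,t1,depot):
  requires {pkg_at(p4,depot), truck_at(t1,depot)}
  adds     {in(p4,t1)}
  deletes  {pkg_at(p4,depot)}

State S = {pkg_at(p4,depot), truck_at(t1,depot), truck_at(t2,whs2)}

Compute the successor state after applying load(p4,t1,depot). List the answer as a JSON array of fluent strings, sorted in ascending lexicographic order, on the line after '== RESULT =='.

Compute (S \ del) ∪ add:
  pre ⊆ S: {pkg_at(p4,depot), truck_at(t1,depot)} ⊆ S  — applicable
  S \ del = {truck_at(t1,depot), truck_at(t2,whs2)}
  ∪ add   = {in(p4,t1), truck_at(t1,depot), truck_at(t2,whs2)}

== RESULT ==
["in(p4,t1)", "truck_at(t1,depot)", "truck_at(t2,whs2)"]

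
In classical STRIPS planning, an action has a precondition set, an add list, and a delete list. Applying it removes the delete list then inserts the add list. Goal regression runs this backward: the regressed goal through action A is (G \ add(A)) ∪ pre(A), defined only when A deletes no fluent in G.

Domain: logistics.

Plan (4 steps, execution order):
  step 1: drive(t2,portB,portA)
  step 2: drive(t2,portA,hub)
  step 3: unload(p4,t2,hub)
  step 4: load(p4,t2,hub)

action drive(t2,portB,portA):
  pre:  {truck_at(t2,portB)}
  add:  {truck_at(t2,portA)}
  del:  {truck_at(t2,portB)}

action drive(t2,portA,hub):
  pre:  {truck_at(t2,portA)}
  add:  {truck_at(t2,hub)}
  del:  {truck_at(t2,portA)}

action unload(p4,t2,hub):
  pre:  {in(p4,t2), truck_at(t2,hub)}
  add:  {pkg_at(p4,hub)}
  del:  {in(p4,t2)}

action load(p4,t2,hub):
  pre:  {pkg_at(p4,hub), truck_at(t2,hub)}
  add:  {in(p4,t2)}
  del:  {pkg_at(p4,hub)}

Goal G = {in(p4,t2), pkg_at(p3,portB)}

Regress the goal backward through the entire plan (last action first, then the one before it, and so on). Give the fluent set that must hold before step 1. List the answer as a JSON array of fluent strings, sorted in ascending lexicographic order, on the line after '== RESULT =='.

Work backward from the goal:
  through step 4 (load(p4,t2,hub)): drop {in(p4,t2)}, keep {pkg_at(p3,portB)}, require {pkg_at(p4,hub), truck_at(t2,hub)}
    → {pkg_at(p3,portB), pkg_at(p4,hub), truck_at(t2,hub)}
  through step 3 (unload(p4,t2,hub)): drop {pkg_at(p4,hub)}, keep {pkg_at(p3,portB), truck_at(t2,hub)}, require {in(p4,t2), truck_at(t2,hub)}
    → {in(p4,t2), pkg_at(p3,portB), truck_at(t2,hub)}
  through step 2 (drive(t2,portA,hub)): drop {truck_at(t2,hub)}, keep {in(p4,t2), pkg_at(p3,portB)}, require {truck_at(t2,portA)}
    → {in(p4,t2), pkg_at(p3,portB), truck_at(t2,portA)}
  through step 1 (drive(t2,portB,portA)): drop {truck_at(t2,portA)}, keep {in(p4,t2), pkg_at(p3,portB)}, require {truck_at(t2,portB)}
    → {in(p4,t2), pkg_at(p3,portB), truck_at(t2,portB)}

== RESULT ==
["in(p4,t2)", "pkg_at(p3,portB)", "truck_at(t2,portB)"]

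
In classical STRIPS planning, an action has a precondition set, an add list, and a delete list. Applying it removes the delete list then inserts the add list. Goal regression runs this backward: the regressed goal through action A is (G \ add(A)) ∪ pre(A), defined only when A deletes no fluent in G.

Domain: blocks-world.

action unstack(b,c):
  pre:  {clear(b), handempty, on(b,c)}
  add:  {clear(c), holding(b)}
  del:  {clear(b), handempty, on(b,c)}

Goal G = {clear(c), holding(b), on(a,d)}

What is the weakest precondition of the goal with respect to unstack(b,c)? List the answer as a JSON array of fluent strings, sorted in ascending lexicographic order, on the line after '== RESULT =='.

Compute (G \ add) ∪ pre:
  G ∩ del = {}  (empty — regression defined)
  G \ add = {clear(c), holding(b), on(a,d)} \ {clear(c), holding(b)} = {on(a,d)}
  ∪ pre   = {on(a,d)} ∪ {clear(b), handempty, on(b,c)}
          = {clear(b), handempty, on(a,d), on(b,c)}

== RESULT ==
["clear(b)", "handempty", "on(a,d)", "on(b,c)"]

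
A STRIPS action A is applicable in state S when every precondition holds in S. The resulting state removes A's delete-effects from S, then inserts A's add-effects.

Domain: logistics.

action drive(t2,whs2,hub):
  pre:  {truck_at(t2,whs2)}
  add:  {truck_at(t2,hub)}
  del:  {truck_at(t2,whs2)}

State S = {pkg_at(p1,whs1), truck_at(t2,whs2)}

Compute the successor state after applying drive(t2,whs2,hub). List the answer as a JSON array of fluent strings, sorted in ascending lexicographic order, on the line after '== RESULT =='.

Progress:
  pre ⊆ S: {truck_at(t2,whs2)} ⊆ S  — applicable
  S \ del = {pkg_at(p1,whs1)}
  ∪ add   = {pkg_at(p1,whs1), truck_at(t2,hub)}

== RESULT ==
["pkg_at(p1,whs1)", "truck_at(t2,hub)"]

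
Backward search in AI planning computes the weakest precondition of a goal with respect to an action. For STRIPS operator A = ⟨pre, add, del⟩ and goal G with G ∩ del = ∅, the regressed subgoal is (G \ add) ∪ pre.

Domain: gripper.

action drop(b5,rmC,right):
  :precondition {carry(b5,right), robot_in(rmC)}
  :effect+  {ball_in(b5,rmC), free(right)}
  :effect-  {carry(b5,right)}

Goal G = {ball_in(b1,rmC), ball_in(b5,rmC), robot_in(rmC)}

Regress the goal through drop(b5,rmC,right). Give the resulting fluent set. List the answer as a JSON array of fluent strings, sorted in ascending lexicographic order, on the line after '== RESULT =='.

Regress:
  G ∩ del = {}  (empty — regression defined)
  G \ add = {ball_in(b1,rmC), ball_in(b5,rmC), robot_in(rmC)} \ {ball_in(b5,rmC), free(right)} = {ball_in(b1,rmC), robot_in(rmC)}
  ∪ pre   = {ball_in(b1,rmC), robot_in(rmC)} ∪ {carry(b5,right), robot_in(rmC)}
          = {ball_in(b1,rmC), carry(b5,right), robot_in(rmC)}

== RESULT ==
["ball_in(b1,rmC)", "carry(b5,right)", "robot_in(rmC)"]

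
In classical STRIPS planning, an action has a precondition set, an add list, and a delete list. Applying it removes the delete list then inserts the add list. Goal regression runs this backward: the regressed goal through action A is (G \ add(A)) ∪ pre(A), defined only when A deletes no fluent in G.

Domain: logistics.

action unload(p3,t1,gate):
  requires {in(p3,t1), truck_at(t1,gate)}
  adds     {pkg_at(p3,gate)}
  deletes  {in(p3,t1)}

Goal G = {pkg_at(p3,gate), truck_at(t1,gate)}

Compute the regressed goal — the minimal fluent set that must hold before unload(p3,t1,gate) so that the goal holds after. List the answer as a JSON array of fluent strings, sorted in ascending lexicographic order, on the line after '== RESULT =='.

Compute (G \ add) ∪ pre:
  G ∩ del = {}  (empty — regression defined)
  G \ add = {pkg_at(p3,gate), truck_at(t1,gate)} \ {pkg_at(p3,gate)} = {truck_at(t1,gate)}
  ∪ pre   = {truck_at(t1,gate)} ∪ {in(p3,t1), truck_at(t1,gate)}
          = {in(p3,t1), truck_at(t1,gate)}

== RESULT ==
["in(p3,t1)", "truck_at(t1,gate)"]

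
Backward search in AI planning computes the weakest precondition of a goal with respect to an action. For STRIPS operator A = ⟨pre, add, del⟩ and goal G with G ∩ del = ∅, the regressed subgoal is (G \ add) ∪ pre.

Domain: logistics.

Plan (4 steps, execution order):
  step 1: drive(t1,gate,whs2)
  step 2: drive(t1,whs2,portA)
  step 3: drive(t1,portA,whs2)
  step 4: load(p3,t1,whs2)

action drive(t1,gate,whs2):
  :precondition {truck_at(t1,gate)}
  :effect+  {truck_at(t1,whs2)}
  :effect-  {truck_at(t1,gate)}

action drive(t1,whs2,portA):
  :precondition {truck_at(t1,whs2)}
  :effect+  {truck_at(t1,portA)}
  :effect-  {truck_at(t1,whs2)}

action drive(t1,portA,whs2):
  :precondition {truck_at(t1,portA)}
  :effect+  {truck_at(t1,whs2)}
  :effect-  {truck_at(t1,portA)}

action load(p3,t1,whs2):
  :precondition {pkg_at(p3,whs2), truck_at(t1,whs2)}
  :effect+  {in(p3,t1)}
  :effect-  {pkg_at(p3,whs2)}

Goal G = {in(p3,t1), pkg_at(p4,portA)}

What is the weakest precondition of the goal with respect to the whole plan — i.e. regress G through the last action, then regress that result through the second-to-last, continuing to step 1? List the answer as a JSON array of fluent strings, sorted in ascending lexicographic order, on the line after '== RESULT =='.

Work backward from the goal:
  through step 4 (load(p3,t1,whs2)): drop {in(p3,t1)}, keep {pkg_at(p4,portA)}, require {pkg_at(p3,whs2), truck_at(t1,whs2)}
    → {pkg_at(p3,whs2), pkg_at(p4,portA), truck_at(t1,whs2)}
  through step 3 (drive(t1,portA,whs2)): drop {truck_at(t1,whs2)}, keep {pkg_at(p3,whs2), pkg_at(p4,portA)}, require {truck_at(t1,portA)}
    → {pkg_at(p3,whs2), pkg_at(p4,portA), truck_at(t1,portA)}
  through step 2 (drive(t1,whs2,portA)): drop {truck_at(t1,portA)}, keep {pkg_at(p3,whs2), pkg_at(p4,portA)}, require {truck_at(t1,whs2)}
    → {pkg_at(p3,whs2), pkg_at(p4,portA), truck_at(t1,whs2)}
  through step 1 (drive(t1,gate,whs2)): drop {truck_at(t1,whs2)}, keep {pkg_at(p3,whs2), pkg_at(p4,portA)}, require {truck_at(t1,gate)}
    → {pkg_at(p3,whs2), pkg_at(p4,portA), truck_at(t1,gate)}

== RESULT ==
["pkg_at(p3,whs2)", "pkg_at(p4,portA)", "truck_at(t1,gate)"]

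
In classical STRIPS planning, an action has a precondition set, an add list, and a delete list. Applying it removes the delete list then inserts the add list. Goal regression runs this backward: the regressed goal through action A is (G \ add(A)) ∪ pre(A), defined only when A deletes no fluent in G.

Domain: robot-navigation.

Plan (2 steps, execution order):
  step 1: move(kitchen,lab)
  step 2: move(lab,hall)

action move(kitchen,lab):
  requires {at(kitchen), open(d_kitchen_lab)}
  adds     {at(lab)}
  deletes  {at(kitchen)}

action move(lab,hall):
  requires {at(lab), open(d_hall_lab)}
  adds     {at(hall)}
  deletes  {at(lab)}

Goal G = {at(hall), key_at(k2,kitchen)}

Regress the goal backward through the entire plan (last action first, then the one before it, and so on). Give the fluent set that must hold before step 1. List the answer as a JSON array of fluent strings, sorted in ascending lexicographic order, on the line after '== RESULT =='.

Regress step by step:
  through step 2 (move(lab,hall)): drop {at(hall)}, keep {key_at(k2,kitchen)}, require {at(lab), open(d_hall_lab)}
    → {at(lab), key_at(k2,kitchen), open(d_hall_lab)}
  through step 1 (move(kitchen,lab)): drop {at(lab)}, keep {key_at(k2,kitchen), open(d_hall_lab)}, require {at(kitchen), open(d_kitchen_lab)}
    → {at(kitchen), key_at(k2,kitchen), open(d_hall_lab), open(d_kitchen_lab)}

== RESULT ==
["at(kitchen)", "key_at(k2,kitchen)", "open(d_hall_lab)", "open(d_kitchen_lab)"]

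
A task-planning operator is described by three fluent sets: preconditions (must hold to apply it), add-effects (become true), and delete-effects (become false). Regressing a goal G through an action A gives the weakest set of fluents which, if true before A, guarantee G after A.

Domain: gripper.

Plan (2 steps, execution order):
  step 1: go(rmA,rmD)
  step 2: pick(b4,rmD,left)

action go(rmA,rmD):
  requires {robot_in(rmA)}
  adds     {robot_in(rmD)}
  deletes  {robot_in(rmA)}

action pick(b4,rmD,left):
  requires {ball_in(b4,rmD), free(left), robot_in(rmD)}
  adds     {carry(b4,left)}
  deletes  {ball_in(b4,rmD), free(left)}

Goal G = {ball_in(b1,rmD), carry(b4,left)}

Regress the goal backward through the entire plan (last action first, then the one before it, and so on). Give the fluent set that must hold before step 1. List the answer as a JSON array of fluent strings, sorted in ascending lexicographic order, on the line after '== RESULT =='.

Work backward from the goal:
  through step 2 (pick(b4,rmD,left)): drop {carry(b4,left)}, keep {ball_in(b1,rmD)}, require {ball_in(b4,rmD), free(left), robot_in(rmD)}
    → {ball_in(b1,rmD), ball_in(b4,rmD), free(left), robot_in(rmD)}
  through step 1 (go(rmA,rmD)): drop {robot_in(rmD)}, keep {ball_in(b1,rmD), ball_in(b4,rmD), free(left)}, require {robot_in(rmA)}
    → {ball_in(b1,rmD), ball_in(b4,rmD), free(left), robot_in(rmA)}

== RESULT ==
["ball_in(b1,rmD)", "ball_in(b4,rmD)", "free(left)", "robot_in(rmA)"]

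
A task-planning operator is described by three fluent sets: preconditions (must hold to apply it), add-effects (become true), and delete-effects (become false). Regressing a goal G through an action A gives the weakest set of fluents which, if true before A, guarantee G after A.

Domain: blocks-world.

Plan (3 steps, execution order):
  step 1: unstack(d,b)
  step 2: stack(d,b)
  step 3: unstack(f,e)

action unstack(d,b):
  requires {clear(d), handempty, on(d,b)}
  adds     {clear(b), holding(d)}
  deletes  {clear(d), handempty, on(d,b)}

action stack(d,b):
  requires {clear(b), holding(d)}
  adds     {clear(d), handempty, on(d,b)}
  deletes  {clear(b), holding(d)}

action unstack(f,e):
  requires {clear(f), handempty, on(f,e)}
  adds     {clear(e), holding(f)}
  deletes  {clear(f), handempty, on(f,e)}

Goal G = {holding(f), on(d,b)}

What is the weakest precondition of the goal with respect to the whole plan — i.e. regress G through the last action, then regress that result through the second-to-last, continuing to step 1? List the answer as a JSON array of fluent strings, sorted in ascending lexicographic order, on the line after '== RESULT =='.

Work backward from the goal:
  through step 3 (unstack(f,e)): drop {holding(f)}, keep {on(d,b)}, require {clear(f), handempty, on(f,e)}
    → {clear(f), handempty, on(d,b), on(f,e)}
  through step 2 (stack(d,b)): drop {handempty, on(d,b)}, keep {clear(f), on(f,e)}, require {clear(b), holding(d)}
    → {clear(b), clear(f), holding(d), on(f,e)}
  through step 1 (unstack(d,b)): drop {clear(b), holding(d)}, keep {clear(f), on(f,e)}, require {clear(d), handempty, on(d,b)}
    → {clear(d), clear(f), handempty, on(d,b), on(f,e)}

== RESULT ==
["clear(d)", "clear(f)", "handempty", "on(d,b)", "on(f,e)"]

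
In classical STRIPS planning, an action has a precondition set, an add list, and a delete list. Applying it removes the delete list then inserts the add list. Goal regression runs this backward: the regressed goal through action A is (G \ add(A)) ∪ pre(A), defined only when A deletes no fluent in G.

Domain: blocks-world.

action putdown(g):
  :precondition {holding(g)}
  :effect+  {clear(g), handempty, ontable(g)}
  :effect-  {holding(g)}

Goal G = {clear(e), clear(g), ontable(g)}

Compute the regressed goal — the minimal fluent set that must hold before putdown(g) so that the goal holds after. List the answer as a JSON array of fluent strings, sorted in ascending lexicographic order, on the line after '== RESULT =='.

Compute (G \ add) ∪ pre:
  G ∩ del = {}  (empty — regression defined)
  G \ add = {clear(e), clear(g), ontable(g)} \ {clear(g), handempty, ontable(g)} = {clear(e)}
  ∪ pre   = {clear(e)} ∪ {holding(g)}
          = {clear(e), holding(g)}

== RESULT ==
["clear(e)", "holding(g)"]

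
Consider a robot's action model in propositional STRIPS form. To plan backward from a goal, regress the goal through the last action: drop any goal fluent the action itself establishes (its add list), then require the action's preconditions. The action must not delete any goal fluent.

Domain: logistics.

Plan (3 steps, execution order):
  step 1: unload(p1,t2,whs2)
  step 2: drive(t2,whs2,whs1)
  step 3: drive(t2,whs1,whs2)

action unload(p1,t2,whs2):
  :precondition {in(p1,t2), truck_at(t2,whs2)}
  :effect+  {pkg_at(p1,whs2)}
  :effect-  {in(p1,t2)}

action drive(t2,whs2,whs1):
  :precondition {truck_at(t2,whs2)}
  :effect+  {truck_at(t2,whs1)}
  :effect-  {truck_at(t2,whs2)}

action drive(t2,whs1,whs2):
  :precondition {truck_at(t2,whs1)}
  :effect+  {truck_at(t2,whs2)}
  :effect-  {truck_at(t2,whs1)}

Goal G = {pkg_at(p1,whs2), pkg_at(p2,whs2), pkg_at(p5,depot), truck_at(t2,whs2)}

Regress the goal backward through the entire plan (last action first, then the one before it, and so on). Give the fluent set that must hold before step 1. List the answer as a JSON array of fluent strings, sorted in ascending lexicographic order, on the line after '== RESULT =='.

Work backward from the goal:
  through step 3 (drive(t2,whs1,whs2)): drop {truck_at(t2,whs2)}, keep {pkg_at(p1,whs2), pkg_at(p2,whs2), pkg_at(p5,depot)}, require {truck_at(t2,whs1)}
    → {pkg_at(p1,whs2), pkg_at(p2,whs2), pkg_at(p5,depot), truck_at(t2,whs1)}
  through step 2 (drive(t2,whs2,whs1)): drop {truck_at(t2,whs1)}, keep {pkg_at(p1,whs2), pkg_at(p2,whs2), pkg_at(p5,depot)}, require {truck_at(t2,whs2)}
    → {pkg_at(p1,whs2), pkg_at(p2,whs2), pkg_at(p5,depot), truck_at(t2,whs2)}
  through step 1 (unload(p1,t2,whs2)): drop {pkg_at(p1,whs2)}, keep {pkg_at(p2,whs2), pkg_at(p5,depot), truck_at(t2,whs2)}, require {in(p1,t2), truck_at(t2,whs2)}
    → {in(p1,t2), pkg_at(p2,whs2), pkg_at(p5,depot), truck_at(t2,whs2)}

== RESULT ==
["in(p1,t2)", "pkg_at(p2,whs2)", "pkg_at(p5,depot)", "truck_at(t2,whs2)"]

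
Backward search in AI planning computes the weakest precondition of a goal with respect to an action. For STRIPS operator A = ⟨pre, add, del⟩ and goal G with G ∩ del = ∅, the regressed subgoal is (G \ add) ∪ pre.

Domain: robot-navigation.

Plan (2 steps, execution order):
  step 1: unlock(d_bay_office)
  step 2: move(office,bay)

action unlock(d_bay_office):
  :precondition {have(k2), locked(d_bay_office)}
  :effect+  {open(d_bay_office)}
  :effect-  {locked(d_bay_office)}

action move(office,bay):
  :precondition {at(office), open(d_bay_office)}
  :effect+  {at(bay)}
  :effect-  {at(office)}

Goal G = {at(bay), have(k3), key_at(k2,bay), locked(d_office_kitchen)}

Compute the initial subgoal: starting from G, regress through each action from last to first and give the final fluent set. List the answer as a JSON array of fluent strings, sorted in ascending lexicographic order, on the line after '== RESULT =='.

Regress step by step:
  through step 2 (move(office,bay)): drop {at(bay)}, keep {have(k3), key_at(k2,bay), locked(d_office_kitchen)}, require {at(office), open(d_bay_office)}
    → {at(office), have(k3), key_at(k2,bay), locked(d_office_kitchen), open(d_bay_office)}
  through step 1 (unlock(d_bay_office)): drop {open(d_bay_office)}, keep {at(office), have(k3), key_at(k2,bay), locked(d_office_kitchen)}, require {have(k2), locked(d_bay_office)}
    → {at(office), have(k2), have(k3), key_at(k2,bay), locked(d_bay_office), locked(d_office_kitchen)}

== RESULT ==
["at(office)", "have(k2)", "have(k3)", "key_at(k2,bay)", "locked(d_bay_office)", "locked(d_office_kitchen)"]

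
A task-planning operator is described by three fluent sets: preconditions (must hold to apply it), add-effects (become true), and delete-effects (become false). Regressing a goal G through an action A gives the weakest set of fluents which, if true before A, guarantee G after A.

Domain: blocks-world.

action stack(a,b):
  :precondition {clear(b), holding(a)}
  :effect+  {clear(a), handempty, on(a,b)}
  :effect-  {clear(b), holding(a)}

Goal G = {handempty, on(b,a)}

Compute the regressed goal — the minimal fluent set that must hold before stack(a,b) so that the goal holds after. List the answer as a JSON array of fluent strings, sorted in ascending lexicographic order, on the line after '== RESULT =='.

Compute (G \ add) ∪ pre:
  G ∩ del = {}  (empty — regression defined)
  G \ add = {handempty, on(b,a)} \ {clear(a), handempty, on(a,b)} = {on(b,a)}
  ∪ pre   = {on(b,a)} ∪ {clear(b), holding(a)}
          = {clear(b), holding(a), on(b,a)}

== RESULT ==
["clear(b)", "holding(a)", "on(b,a)"]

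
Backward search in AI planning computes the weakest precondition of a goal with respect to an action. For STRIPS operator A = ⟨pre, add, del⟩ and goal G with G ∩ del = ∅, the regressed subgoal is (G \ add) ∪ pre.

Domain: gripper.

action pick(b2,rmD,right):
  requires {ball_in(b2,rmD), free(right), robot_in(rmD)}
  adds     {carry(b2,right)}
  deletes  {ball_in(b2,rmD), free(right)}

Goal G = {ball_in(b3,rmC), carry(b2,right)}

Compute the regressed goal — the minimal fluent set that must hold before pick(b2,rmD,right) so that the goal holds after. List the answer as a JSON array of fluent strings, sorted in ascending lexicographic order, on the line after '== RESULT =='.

Regress:
  G ∩ del = {}  (empty — regression defined)
  G \ add = {ball_in(b3,rmC), carry(b2,right)} \ {carry(b2,right)} = {ball_in(b3,rmC)}
  ∪ pre   = {ball_in(b3,rmC)} ∪ {ball_in(b2,rmD), free(right), robot_in(rmD)}
          = {ball_in(b2,rmD), ball_in(b3,rmC), free(right), robot_in(rmD)}

== RESULT ==
["ball_in(b2,rmD)", "ball_in(b3,rmC)", "free(right)", "robot_in(rmD)"]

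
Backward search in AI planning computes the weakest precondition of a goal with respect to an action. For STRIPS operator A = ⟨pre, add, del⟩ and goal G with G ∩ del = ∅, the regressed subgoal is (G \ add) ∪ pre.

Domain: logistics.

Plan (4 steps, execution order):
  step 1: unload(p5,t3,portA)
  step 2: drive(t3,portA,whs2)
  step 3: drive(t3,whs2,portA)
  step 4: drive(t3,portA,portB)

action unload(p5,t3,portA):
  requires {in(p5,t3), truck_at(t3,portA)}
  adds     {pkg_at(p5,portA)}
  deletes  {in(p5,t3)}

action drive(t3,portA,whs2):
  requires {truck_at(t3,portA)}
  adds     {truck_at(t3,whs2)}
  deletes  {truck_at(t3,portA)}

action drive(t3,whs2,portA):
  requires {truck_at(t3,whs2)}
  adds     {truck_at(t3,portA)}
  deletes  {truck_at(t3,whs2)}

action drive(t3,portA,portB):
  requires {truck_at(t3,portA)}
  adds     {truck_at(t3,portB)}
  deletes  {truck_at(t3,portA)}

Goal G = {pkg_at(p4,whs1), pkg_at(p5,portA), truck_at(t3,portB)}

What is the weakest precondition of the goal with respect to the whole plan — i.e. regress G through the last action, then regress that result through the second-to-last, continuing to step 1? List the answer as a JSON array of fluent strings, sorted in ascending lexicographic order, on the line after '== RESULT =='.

Work backward from the goal:
  through step 4 (drive(t3,portA,portB)): drop {truck_at(t3,portB)}, keep {pkg_at(p4,whs1), pkg_at(p5,portA)}, require {truck_at(t3,portA)}
    → {pkg_at(p4,whs1), pkg_at(p5,portA), truck_at(t3,portA)}
  through step 3 (drive(t3,whs2,portA)): drop {truck_at(t3,portA)}, keep {pkg_at(p4,whs1), pkg_at(p5,portA)}, require {truck_at(t3,whs2)}
    → {pkg_at(p4,whs1), pkg_at(p5,portA), truck_at(t3,whs2)}
  through step 2 (drive(t3,portA,whs2)): drop {truck_at(t3,whs2)}, keep {pkg_at(p4,whs1), pkg_at(p5,portA)}, require {truck_at(t3,portA)}
    → {pkg_at(p4,whs1), pkg_at(p5,portA), truck_at(t3,portA)}
  through step 1 (unload(p5,t3,portA)): drop {pkg_at(p5,portA)}, keep {pkg_at(p4,whs1), truck_at(t3,portA)}, require {in(p5,t3), truck_at(t3,portA)}
    → {in(p5,t3), pkg_at(p4,whs1), truck_at(t3,portA)}

== RESULT ==
["in(p5,t3)", "pkg_at(p4,whs1)", "truck_at(t3,portA)"]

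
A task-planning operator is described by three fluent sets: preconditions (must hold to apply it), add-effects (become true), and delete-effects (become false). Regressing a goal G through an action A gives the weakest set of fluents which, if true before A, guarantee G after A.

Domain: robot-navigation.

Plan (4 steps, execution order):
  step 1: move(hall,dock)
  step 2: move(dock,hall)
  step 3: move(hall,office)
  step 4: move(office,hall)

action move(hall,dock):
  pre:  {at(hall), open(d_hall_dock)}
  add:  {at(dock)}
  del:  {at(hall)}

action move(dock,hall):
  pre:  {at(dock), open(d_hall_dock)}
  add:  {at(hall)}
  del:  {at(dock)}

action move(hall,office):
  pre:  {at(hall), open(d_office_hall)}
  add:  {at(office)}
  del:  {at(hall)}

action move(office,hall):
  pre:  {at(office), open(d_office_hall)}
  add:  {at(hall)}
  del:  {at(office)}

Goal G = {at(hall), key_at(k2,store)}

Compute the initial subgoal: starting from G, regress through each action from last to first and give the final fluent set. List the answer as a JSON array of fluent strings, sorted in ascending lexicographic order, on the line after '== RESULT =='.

Regress step by step:
  through step 4 (move(office,hall)): drop {at(hall)}, keep {key_at(k2,store)}, require {at(office), open(d_office_hall)}
    → {at(office), key_at(k2,store), open(d_office_hall)}
  through step 3 (move(hall,office)): drop {at(office)}, keep {key_at(k2,store), open(d_office_hall)}, require {at(hall), open(d_office_hall)}
    → {at(hall), key_at(k2,store), open(d_office_hall)}
  through step 2 (move(dock,hall)): drop {at(hall)}, keep {key_at(k2,store), open(d_office_hall)}, require {at(dock), open(d_hall_dock)}
    → {at(dock), key_at(k2,store), open(d_hall_dock), open(d_office_hall)}
  through step 1 (move(hall,dock)): drop {at(dock)}, keep {key_at(k2,store), open(d_hall_dock), open(d_office_hall)}, require {at(hall), open(d_hall_dock)}
    → {at(hall), key_at(k2,store), open(d_hall_dock), open(d_office_hall)}

== RESULT ==
["at(hall)", "key_at(k2,store)", "open(d_hall_dock)", "open(d_office_hall)"]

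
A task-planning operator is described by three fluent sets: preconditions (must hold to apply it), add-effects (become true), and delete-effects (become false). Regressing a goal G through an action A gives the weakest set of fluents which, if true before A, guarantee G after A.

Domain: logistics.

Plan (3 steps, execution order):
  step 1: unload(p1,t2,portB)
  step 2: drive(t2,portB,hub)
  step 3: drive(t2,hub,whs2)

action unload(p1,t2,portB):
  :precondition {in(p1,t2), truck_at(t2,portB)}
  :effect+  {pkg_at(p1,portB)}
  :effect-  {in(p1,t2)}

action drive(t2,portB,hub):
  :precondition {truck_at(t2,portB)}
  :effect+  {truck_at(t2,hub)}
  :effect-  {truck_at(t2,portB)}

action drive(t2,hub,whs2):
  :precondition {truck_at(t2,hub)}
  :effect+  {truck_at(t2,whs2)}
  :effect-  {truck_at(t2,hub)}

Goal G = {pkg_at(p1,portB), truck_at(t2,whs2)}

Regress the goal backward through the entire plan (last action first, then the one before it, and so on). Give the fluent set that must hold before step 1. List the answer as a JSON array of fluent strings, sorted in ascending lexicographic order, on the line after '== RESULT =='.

Work backward from the goal:
  through step 3 (drive(t2,hub,whs2)): drop {truck_at(t2,whs2)}, keep {pkg_at(p1,portB)}, require {truck_at(t2,hub)}
    → {pkg_at(p1,portB), truck_at(t2,hub)}
  through step 2 (drive(t2,portB,hub)): drop {truck_at(t2,hub)}, keep {pkg_at(p1,portB)}, require {truck_at(t2,portB)}
    → {pkg_at(p1,portB), truck_at(t2,portB)}
  through step 1 (unload(p1,t2,portB)): drop {pkg_at(p1,portB)}, keep {truck_at(t2,portB)}, require {in(p1,t2), truck_at(t2,portB)}
    → {in(p1,t2), truck_at(t2,portB)}

== RESULT ==
["in(p1,t2)", "truck_at(t2,portB)"]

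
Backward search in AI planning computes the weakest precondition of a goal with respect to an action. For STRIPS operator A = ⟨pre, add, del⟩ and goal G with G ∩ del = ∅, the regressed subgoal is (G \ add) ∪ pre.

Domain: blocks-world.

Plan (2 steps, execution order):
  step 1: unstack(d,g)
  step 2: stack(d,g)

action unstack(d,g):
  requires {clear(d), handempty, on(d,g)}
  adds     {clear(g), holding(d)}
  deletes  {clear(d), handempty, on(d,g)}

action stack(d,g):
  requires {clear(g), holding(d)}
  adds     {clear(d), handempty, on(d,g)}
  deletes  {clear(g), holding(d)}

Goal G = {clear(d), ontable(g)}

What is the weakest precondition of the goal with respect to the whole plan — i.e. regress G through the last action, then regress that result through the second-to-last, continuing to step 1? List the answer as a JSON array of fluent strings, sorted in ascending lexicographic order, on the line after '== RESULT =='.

Work backward from the goal:
  through step 2 (stack(d,g)): drop {clear(d)}, keep {ontable(g)}, require {clear(g), holding(d)}
    → {clear(g), holding(d), ontable(g)}
  through step 1 (unstack(d,g)): drop {clear(g), holding(d)}, keep {ontable(g)}, require {clear(d), handempty, on(d,g)}
    → {clear(d), handempty, on(d,g), ontable(g)}

== RESULT ==
["clear(d)", "handempty", "on(d,g)", "ontable(g)"]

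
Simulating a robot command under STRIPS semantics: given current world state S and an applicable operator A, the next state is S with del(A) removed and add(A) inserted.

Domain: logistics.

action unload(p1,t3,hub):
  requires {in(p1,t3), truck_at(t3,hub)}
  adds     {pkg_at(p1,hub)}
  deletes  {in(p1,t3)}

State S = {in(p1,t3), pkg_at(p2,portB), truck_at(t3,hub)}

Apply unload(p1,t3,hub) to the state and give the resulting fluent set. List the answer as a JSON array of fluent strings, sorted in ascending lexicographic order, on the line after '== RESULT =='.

Progress:
  pre ⊆ S: {in(p1,t3), truck_at(t3,hub)} ⊆ S  — applicable
  S \ del = {pkg_at(p2,portB), truck_at(t3,hub)}
  ∪ add   = {pkg_at(p1,hub), pkg_at(p2,portB), truck_at(t3,hub)}

== RESULT ==
["pkg_at(p1,hub)", "pkg_at(p2,portB)", "truck_at(t3,hub)"]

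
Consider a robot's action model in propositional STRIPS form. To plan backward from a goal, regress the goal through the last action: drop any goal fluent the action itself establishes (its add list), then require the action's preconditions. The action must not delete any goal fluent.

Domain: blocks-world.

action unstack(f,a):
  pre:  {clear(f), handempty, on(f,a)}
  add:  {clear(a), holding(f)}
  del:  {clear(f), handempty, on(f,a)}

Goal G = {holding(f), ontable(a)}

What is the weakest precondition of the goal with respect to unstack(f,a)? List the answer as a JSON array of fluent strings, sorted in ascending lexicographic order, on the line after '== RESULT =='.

Regress:
  G ∩ del = {}  (empty — regression defined)
  G \ add = {holding(f), ontable(a)} \ {clear(a), holding(f)} = {ontable(a)}
  ∪ pre   = {ontable(a)} ∪ {clear(f), handempty, on(f,a)}
          = {clear(f), handempty, on(f,a), ontable(a)}

== RESULT ==
["clear(f)", "handempty", "on(f,a)", "ontable(a)"]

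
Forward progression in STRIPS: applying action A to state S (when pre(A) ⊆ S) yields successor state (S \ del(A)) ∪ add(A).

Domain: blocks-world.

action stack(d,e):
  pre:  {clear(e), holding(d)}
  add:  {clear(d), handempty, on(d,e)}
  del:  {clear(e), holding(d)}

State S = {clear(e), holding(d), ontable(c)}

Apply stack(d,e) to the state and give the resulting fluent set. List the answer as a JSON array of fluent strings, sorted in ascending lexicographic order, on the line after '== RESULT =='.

Progress:
  pre ⊆ S: {clear(e), holding(d)} ⊆ S  — applicable
  S \ del = {ontable(c)}
  ∪ add   = {clear(d), handempty, on(d,e), ontable(c)}

== RESULT ==
["clear(d)", "handempty", "on(d,e)", "ontable(c)"]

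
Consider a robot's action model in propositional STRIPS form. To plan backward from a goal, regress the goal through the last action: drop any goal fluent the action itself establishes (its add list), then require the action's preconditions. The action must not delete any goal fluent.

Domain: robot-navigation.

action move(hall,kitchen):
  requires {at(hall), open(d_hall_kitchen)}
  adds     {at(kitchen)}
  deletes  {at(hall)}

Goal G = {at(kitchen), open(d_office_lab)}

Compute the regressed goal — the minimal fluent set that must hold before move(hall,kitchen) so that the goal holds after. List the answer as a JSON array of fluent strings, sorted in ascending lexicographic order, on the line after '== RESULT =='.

Regress:
  G ∩ del = {}  (empty — regression defined)
  G \ add = {at(kitchen), open(d_office_lab)} \ {at(kitchen)} = {open(d_office_lab)}
  ∪ pre   = {open(d_office_lab)} ∪ {at(hall), open(d_hall_kitchen)}
          = {at(hall), open(d_hall_kitchen), open(d_office_lab)}

== RESULT ==
["at(hall)", "open(d_hall_kitchen)", "open(d_office_lab)"]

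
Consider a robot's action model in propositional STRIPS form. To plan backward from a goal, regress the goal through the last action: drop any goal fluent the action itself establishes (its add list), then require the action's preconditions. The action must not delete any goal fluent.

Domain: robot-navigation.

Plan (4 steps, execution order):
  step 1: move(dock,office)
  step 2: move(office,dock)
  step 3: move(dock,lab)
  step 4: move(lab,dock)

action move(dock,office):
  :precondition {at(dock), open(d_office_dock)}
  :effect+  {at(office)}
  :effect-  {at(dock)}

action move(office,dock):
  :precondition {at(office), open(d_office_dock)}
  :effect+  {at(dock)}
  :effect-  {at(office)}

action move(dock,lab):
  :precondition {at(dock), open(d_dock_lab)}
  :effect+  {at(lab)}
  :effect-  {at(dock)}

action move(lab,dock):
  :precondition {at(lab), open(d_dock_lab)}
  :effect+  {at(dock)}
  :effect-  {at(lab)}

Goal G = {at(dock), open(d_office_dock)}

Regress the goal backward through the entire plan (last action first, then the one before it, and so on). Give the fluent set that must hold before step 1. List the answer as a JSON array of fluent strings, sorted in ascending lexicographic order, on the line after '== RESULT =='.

Work backward from the goal:
  through step 4 (move(lab,dock)): drop {at(dock)}, keep {open(d_office_dock)}, require {at(lab), open(d_dock_lab)}
    → {at(lab), open(d_dock_lab), open(d_office_dock)}
  through step 3 (move(dock,lab)): drop {at(lab)}, keep {open(d_dock_lab), open(d_office_dock)}, require {at(dock), open(d_dock_lab)}
    → {at(dock), open(d_dock_lab), open(d_office_dock)}
  through step 2 (move(office,dock)): drop {at(dock)}, keep {open(d_dock_lab), open(d_office_dock)}, require {at(office), open(d_office_dock)}
    → {at(office), open(d_dock_lab), open(d_office_dock)}
  through step 1 (move(dock,office)): drop {at(office)}, keep {open(d_dock_lab), open(d_office_dock)}, require {at(dock), open(d_office_dock)}
    → {at(dock), open(d_dock_lab), open(d_office_dock)}

== RESULT ==
["at(dock)", "open(d_dock_lab)", "open(d_office_dock)"]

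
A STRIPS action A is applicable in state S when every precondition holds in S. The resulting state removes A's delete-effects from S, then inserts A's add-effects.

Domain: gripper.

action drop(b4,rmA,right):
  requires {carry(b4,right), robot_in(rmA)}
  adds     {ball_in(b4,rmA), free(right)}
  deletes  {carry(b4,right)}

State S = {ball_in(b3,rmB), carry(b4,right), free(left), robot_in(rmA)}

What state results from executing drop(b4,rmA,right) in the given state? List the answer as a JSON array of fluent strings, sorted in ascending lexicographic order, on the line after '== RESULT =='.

Progress:
  pre ⊆ S: {carry(b4,right), robot_in(rmA)} ⊆ S  — applicable
  S \ del = {ball_in(b3,rmB), free(left), robot_in(rmA)}
  ∪ add   = {ball_in(b3,rmB), ball_in(b4,rmA), free(left), free(right), robot_in(rmA)}

== RESULT ==
["ball_in(b3,rmB)", "ball_in(b4,rmA)", "free(left)", "free(right)", "robot_in(rmA)"]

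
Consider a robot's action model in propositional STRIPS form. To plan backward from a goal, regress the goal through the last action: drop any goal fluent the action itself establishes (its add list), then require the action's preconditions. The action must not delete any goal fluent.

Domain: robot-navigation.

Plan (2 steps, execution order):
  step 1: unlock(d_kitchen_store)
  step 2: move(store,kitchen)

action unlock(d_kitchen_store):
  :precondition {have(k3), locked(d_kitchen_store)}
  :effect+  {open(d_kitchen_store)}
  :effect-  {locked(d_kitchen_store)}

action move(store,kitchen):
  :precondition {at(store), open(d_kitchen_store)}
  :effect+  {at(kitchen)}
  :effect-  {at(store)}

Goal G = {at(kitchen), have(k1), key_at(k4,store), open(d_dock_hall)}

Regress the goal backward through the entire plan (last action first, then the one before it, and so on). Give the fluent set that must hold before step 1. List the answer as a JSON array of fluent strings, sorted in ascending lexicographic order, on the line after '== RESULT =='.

Regress step by step:
  through step 2 (move(store,kitchen)): drop {at(kitchen)}, keep {have(k1), key_at(k4,store), open(d_dock_hall)}, require {at(store), open(d_kitchen_store)}
    → {at(store), have(k1), key_at(k4,store), open(d_dock_hall), open(d_kitchen_store)}
  through step 1 (unlock(d_kitchen_store)): drop {open(d_kitchen_store)}, keep {at(store), have(k1), key_at(k4,store), open(d_dock_hall)}, require {have(k3), locked(d_kitchen_store)}
    → {at(store), have(k1), have(k3), key_at(k4,store), locked(d_kitchen_store), open(d_dock_hall)}

== RESULT ==
["at(store)", "have(k1)", "have(k3)", "key_at(k4,store)", "locked(d_kitchen_store)", "open(d_dock_hall)"]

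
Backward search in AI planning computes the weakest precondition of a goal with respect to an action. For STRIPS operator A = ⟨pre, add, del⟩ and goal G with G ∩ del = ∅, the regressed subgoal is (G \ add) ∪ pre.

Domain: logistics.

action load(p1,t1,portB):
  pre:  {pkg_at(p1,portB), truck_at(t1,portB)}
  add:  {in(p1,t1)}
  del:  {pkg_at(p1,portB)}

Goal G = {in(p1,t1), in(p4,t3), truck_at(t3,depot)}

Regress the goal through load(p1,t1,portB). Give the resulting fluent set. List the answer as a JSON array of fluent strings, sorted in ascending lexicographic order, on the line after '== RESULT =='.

Regress:
  G ∩ del = {}  (empty — regression defined)
  G \ add = {in(p1,t1), in(p4,t3), truck_at(t3,depot)} \ {in(p1,t1)} = {in(p4,t3), truck_at(t3,depot)}
  ∪ pre   = {in(p4,t3), truck_at(t3,depot)} ∪ {pkg_at(p1,portB), truck_at(t1,portB)}
          = {in(p4,t3), pkg_at(p1,portB), truck_at(t1,portB), truck_at(t3,depot)}

== RESULT ==
["in(p4,t3)", "pkg_at(p1,portB)", "truck_at(t1,portB)", "truck_at(t3,depot)"]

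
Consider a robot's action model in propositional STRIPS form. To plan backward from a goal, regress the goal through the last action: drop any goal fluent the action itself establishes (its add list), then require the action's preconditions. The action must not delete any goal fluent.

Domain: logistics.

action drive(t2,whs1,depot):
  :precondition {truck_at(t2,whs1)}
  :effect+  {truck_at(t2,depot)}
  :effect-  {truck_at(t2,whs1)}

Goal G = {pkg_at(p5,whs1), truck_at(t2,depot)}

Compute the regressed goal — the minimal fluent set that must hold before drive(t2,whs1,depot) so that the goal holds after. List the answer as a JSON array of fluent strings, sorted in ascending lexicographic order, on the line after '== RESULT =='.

Regress:
  G ∩ del = {}  (empty — regression defined)
  G \ add = {pkg_at(p5,whs1), truck_at(t2,depot)} \ {truck_at(t2,depot)} = {pkg_at(p5,whs1)}
  ∪ pre   = {pkg_at(p5,whs1)} ∪ {truck_at(t2,whs1)}
          = {pkg_at(p5,whs1), truck_at(t2,whs1)}

== RESULT ==
["pkg_at(p5,whs1)", "truck_at(t2,whs1)"]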